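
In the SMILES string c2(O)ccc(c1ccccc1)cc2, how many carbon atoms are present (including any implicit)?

The symbol for carbon appears 12 times in the SMILES. Lowercase c denotes aromatic carbon and counts toward C.

12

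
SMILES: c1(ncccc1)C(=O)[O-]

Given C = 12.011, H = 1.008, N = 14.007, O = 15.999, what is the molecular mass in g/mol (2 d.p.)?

Molecular formula: C6H4NO2-.
M = 6×12.011 + 4×1.008 + 1×14.007 + 2×15.999 = 122.10 g/mol.

122.10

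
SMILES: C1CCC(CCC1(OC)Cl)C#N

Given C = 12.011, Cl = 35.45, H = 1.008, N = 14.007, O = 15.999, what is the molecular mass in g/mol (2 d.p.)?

187.67

Molecular formula: C9H14ClNO.
M = 9×12.011 + 1×35.45 + 14×1.008 + 1×14.007 + 1×15.999 = 187.67 g/mol.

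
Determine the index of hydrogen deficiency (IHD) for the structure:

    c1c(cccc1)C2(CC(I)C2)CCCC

Molecular formula from the SMILES: C14H19I.
DoU = (2C + 2 + N − H − X)/2 = (2·14 + 2 + 0 − 19 − 1)/2 = 10/2 = 5.
(Structurally: 2 ring(s) + 3 π bond(s) = 5.)

5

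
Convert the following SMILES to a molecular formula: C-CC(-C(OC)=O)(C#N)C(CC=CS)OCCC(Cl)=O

C13H18ClNO4S

Heavy atoms from the SMILES: 13 C, 1 Cl, 1 N, 4 O, 1 S.
Implicit hydrogens by atom environment:
  4 × C: 2 H each → 8
  4 × C: no H
  4 × O: no H
  3 × C: 1 H each → 3
  2 × C: 3 H each → 6
  1 × Cl: no H
  1 × N: no H
  1 × S: 1 H
  Total hydrogens = 18.
Molecular formula: C13H18ClNO4S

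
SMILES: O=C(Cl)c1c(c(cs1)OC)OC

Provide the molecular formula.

Heavy atoms from the SMILES: 7 C, 1 Cl, 3 O, 1 S.
Implicit hydrogens by atom environment:
  3 × C (aromatic): no H
  3 × O: no H
  2 × C: 3 H each → 6
  1 × C (aromatic): 1 H
  1 × C: no H
  1 × Cl: no H
  1 × S (aromatic): no H
  Total hydrogens = 7.
Molecular formula: C7H7ClO3S

C7H7ClO3S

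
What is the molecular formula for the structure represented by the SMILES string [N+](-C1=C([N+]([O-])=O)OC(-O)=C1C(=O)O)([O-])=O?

Heavy atoms from the SMILES: 5 C, 2 N, 8 O.
Implicit hydrogens by atom environment:
  4 × C (aromatic): no H
  3 × O: no H
  2 × N (charge +1): no H
  2 × O: 1 H each → 2
  2 × O (charge -1): no H
  1 × C: no H
  1 × O (aromatic): no H
  Total hydrogens = 2.
Molecular formula: C5H2N2O8

C5H2N2O8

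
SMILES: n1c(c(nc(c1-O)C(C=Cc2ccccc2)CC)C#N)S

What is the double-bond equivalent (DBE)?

Molecular formula from the SMILES: C16H15N3OS.
DoU = (2C + 2 + N − H − X)/2 = (2·16 + 2 + 3 − 15 − 0)/2 = 22/2 = 11.
(Structurally: 2 ring(s) + 9 π bond(s) = 11.)

11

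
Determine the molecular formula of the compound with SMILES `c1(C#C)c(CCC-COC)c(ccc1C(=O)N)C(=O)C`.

Heavy atoms from the SMILES: 16 C, 1 N, 3 O.
Implicit hydrogens by atom environment:
  4 × C: 2 H each → 8
  4 × C (aromatic): no H
  3 × C: no H
  3 × O: no H
  2 × C: 3 H each → 6
  2 × C (aromatic): 1 H each → 2
  1 × C: 1 H
  1 × N: 2 H
  Total hydrogens = 19.
Molecular formula: C16H19NO3

C16H19NO3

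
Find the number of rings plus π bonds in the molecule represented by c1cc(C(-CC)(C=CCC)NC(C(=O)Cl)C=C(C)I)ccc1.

Molecular formula from the SMILES: C18H23ClINO.
DoU = (2C + 2 + N − H − X)/2 = (2·18 + 2 + 1 − 23 − 2)/2 = 14/2 = 7.
(Structurally: 1 ring(s) + 6 π bond(s) = 7.)

7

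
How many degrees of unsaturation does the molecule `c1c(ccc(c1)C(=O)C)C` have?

Molecular formula from the SMILES: C9H10O.
DoU = (2C + 2 + N − H − X)/2 = (2·9 + 2 + 0 − 10 − 0)/2 = 10/2 = 5.
(Structurally: 1 ring(s) + 4 π bond(s) = 5.)

5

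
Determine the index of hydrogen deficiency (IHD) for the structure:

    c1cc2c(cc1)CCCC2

5

Molecular formula from the SMILES: C10H12.
DoU = (2C + 2 + N − H − X)/2 = (2·10 + 2 + 0 − 12 − 0)/2 = 10/2 = 5.
(Structurally: 2 ring(s) + 3 π bond(s) = 5.)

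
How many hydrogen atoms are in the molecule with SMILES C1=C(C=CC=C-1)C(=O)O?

Hydrogens are implicit in SMILES; fill each atom to its normal valence:
  5 × C (aromatic): 1 H each → 5
  1 × C (aromatic): no H
  1 × C: no H
  1 × O: 1 H
  1 × O: no H
  Total hydrogens = 6.

6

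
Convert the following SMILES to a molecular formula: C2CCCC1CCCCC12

C10H18

Heavy atoms from the SMILES: 10 C.
Implicit hydrogens by atom environment:
  8 × C: 2 H each → 16
  2 × C: 1 H each → 2
  Total hydrogens = 18.
Molecular formula: C10H18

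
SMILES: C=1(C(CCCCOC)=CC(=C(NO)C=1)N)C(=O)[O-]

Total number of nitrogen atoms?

The symbol for nitrogen appears 2 times in the SMILES.

2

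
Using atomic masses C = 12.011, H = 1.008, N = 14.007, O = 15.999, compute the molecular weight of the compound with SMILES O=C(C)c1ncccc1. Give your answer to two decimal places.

Molecular formula: C7H7NO.
M = 7×12.011 + 7×1.008 + 1×14.007 + 1×15.999 = 121.14 g/mol.

121.14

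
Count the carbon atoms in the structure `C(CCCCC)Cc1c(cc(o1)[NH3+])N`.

The symbol for carbon appears 11 times in the SMILES. Lowercase c denotes aromatic carbon and counts toward C.

11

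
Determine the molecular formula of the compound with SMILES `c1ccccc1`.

C6H6

Heavy atoms from the SMILES: 6 C.
Implicit hydrogens by atom environment:
  6 × C (aromatic): 1 H each → 6
  Total hydrogens = 6.
Molecular formula: C6H6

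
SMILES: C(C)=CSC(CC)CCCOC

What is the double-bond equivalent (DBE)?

Molecular formula from the SMILES: C10H20OS.
DoU = (2C + 2 + N − H − X)/2 = (2·10 + 2 + 0 − 20 − 0)/2 = 2/2 = 1.
(Structurally: 0 ring(s) + 1 π bond(s) = 1.)

1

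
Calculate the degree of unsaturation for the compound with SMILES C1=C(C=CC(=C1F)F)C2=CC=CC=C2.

Molecular formula from the SMILES: C12H8F2.
DoU = (2C + 2 + N − H − X)/2 = (2·12 + 2 + 0 − 8 − 2)/2 = 16/2 = 8.
(Structurally: 2 ring(s) + 6 π bond(s) = 8.)

8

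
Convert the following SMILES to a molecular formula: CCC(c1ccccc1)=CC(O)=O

C11H12O2

Heavy atoms from the SMILES: 11 C, 2 O.
Implicit hydrogens by atom environment:
  5 × C (aromatic): 1 H each → 5
  2 × C: no H
  1 × C: 3 H
  1 × C: 2 H
  1 × C: 1 H
  1 × C (aromatic): no H
  1 × O: 1 H
  1 × O: no H
  Total hydrogens = 12.
Molecular formula: C11H12O2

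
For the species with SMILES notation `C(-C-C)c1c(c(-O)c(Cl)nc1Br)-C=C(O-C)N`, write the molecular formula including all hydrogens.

Heavy atoms from the SMILES: 1 Br, 11 C, 1 Cl, 2 N, 2 O.
Implicit hydrogens by atom environment:
  5 × C (aromatic): no H
  2 × C: 3 H each → 6
  2 × C: 2 H each → 4
  1 × Br: no H
  1 × C: 1 H
  1 × C: no H
  1 × Cl: no H
  1 × N: 2 H
  1 × N (aromatic): no H
  1 × O: 1 H
  1 × O: no H
  Total hydrogens = 14.
Molecular formula: C11H14BrClN2O2

C11H14BrClN2O2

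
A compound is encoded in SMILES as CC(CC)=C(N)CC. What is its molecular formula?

Heavy atoms from the SMILES: 7 C, 1 N.
Implicit hydrogens by atom environment:
  3 × C: 3 H each → 9
  2 × C: 2 H each → 4
  2 × C: no H
  1 × N: 2 H
  Total hydrogens = 15.
Molecular formula: C7H15N

C7H15N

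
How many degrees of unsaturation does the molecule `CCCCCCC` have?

Molecular formula from the SMILES: C7H16.
DoU = (2C + 2 + N − H − X)/2 = (2·7 + 2 + 0 − 16 − 0)/2 = 0/2 = 0.
(Structurally: 0 ring(s) + 0 π bond(s) = 0.)

0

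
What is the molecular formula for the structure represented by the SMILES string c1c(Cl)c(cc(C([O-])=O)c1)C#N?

Heavy atoms from the SMILES: 8 C, 1 Cl, 1 N, 2 O.
Implicit hydrogens by atom environment:
  3 × C (aromatic): 1 H each → 3
  3 × C (aromatic): no H
  2 × C: no H
  1 × Cl: no H
  1 × N: no H
  1 × O: no H
  1 × O (charge -1): no H
  Total hydrogens = 3.
Net charge -1.
Molecular formula: C8H3ClNO2-

C8H3ClNO2-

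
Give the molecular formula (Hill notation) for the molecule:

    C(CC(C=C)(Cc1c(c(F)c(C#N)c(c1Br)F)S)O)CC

C15H16BrF2NOS

Heavy atoms from the SMILES: 1 Br, 15 C, 2 F, 1 N, 1 O, 1 S.
Implicit hydrogens by atom environment:
  6 × C (aromatic): no H
  5 × C: 2 H each → 10
  2 × C: no H
  2 × F: no H
  1 × Br: no H
  1 × C: 3 H
  1 × C: 1 H
  1 × N: no H
  1 × O: 1 H
  1 × S: 1 H
  Total hydrogens = 16.
Molecular formula: C15H16BrF2NOS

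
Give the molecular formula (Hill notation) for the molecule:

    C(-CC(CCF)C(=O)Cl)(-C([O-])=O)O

C7H9ClFO4-

Heavy atoms from the SMILES: 7 C, 1 Cl, 1 F, 4 O.
Implicit hydrogens by atom environment:
  3 × C: 2 H each → 6
  2 × C: 1 H each → 2
  2 × C: no H
  2 × O: no H
  1 × Cl: no H
  1 × F: no H
  1 × O: 1 H
  1 × O (charge -1): no H
  Total hydrogens = 9.
Net charge -1.
Molecular formula: C7H9ClFO4-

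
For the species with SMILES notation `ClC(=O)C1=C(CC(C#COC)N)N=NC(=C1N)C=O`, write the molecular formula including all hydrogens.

C11H11ClN4O3

Heavy atoms from the SMILES: 11 C, 1 Cl, 4 N, 3 O.
Implicit hydrogens by atom environment:
  4 × C (aromatic): no H
  3 × C: no H
  3 × O: no H
  2 × C: 1 H each → 2
  2 × N: 2 H each → 4
  2 × N (aromatic): no H
  1 × C: 3 H
  1 × C: 2 H
  1 × Cl: no H
  Total hydrogens = 11.
Molecular formula: C11H11ClN4O3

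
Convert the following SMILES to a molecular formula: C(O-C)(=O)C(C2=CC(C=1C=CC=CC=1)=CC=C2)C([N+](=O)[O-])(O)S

Heavy atoms from the SMILES: 16 C, 1 N, 5 O, 1 S.
Implicit hydrogens by atom environment:
  9 × C (aromatic): 1 H each → 9
  3 × C (aromatic): no H
  3 × O: no H
  2 × C: no H
  1 × C: 3 H
  1 × C: 1 H
  1 × N (charge +1): no H
  1 × O: 1 H
  1 × O (charge -1): no H
  1 × S: 1 H
  Total hydrogens = 15.
Molecular formula: C16H15NO5S

C16H15NO5S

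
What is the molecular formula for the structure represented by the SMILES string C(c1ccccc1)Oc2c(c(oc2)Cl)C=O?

Heavy atoms from the SMILES: 12 C, 1 Cl, 3 O.
Implicit hydrogens by atom environment:
  6 × C (aromatic): 1 H each → 6
  4 × C (aromatic): no H
  2 × O: no H
  1 × C: 2 H
  1 × C: 1 H
  1 × Cl: no H
  1 × O (aromatic): no H
  Total hydrogens = 9.
Molecular formula: C12H9ClO3

C12H9ClO3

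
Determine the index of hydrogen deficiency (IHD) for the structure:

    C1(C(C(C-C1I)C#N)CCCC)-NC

3

Molecular formula from the SMILES: C11H19IN2.
DoU = (2C + 2 + N − H − X)/2 = (2·11 + 2 + 2 − 19 − 1)/2 = 6/2 = 3.
(Structurally: 1 ring(s) + 2 π bond(s) = 3.)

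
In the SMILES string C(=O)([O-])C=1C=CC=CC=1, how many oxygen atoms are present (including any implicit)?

2

The symbol for oxygen appears 2 times in the SMILES.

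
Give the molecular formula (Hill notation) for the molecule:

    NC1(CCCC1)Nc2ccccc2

C11H16N2

Heavy atoms from the SMILES: 11 C, 2 N.
Implicit hydrogens by atom environment:
  5 × C (aromatic): 1 H each → 5
  4 × C: 2 H each → 8
  1 × C: no H
  1 × C (aromatic): no H
  1 × N: 2 H
  1 × N: 1 H
  Total hydrogens = 16.
Molecular formula: C11H16N2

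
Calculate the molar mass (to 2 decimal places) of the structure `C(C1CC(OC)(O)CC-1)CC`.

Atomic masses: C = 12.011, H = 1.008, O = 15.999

158.24

Molecular formula: C9H18O2.
M = 9×12.011 + 18×1.008 + 2×15.999 = 158.24 g/mol.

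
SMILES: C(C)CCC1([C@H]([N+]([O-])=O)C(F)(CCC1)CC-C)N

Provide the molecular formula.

C13H25FN2O2

Heavy atoms from the SMILES: 13 C, 1 F, 2 N, 2 O.
Implicit hydrogens by atom environment:
  8 × C: 2 H each → 16
  2 × C: 3 H each → 6
  2 × C: no H
  1 × C: 1 H
  1 × F: no H
  1 × N: 2 H
  1 × N (charge +1): no H
  1 × O: no H
  1 × O (charge -1): no H
  Total hydrogens = 25.
Molecular formula: C13H25FN2O2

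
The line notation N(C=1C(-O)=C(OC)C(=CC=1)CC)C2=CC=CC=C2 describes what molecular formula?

Heavy atoms from the SMILES: 15 C, 1 N, 2 O.
Implicit hydrogens by atom environment:
  7 × C (aromatic): 1 H each → 7
  5 × C (aromatic): no H
  2 × C: 3 H each → 6
  1 × C: 2 H
  1 × N: 1 H
  1 × O: 1 H
  1 × O: no H
  Total hydrogens = 17.
Molecular formula: C15H17NO2

C15H17NO2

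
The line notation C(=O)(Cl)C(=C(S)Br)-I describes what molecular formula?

Heavy atoms from the SMILES: 1 Br, 3 C, 1 Cl, 1 I, 1 O, 1 S.
Implicit hydrogens by atom environment:
  3 × C: no H
  1 × Br: no H
  1 × Cl: no H
  1 × I: no H
  1 × O: no H
  1 × S: 1 H
  Total hydrogens = 1.
Molecular formula: C3HBrClIOS

C3HBrClIOS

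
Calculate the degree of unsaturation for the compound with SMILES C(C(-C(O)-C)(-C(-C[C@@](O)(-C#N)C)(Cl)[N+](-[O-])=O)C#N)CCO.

Molecular formula from the SMILES: C12H18ClN3O5.
DoU = (2C + 2 + N − H − X)/2 = (2·12 + 2 + 3 − 18 − 1)/2 = 10/2 = 5.
(Structurally: 0 ring(s) + 5 π bond(s) = 5.)

5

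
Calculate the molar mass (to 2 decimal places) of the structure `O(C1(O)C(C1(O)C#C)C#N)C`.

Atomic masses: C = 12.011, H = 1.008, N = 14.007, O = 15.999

153.14

Molecular formula: C7H7NO3.
M = 7×12.011 + 7×1.008 + 1×14.007 + 3×15.999 = 153.14 g/mol.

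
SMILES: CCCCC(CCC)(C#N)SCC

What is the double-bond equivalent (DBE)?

2

Molecular formula from the SMILES: C11H21NS.
DoU = (2C + 2 + N − H − X)/2 = (2·11 + 2 + 1 − 21 − 0)/2 = 4/2 = 2.
(Structurally: 0 ring(s) + 2 π bond(s) = 2.)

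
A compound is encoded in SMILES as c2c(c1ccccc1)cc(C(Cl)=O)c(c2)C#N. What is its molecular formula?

C14H8ClNO

Heavy atoms from the SMILES: 14 C, 1 Cl, 1 N, 1 O.
Implicit hydrogens by atom environment:
  8 × C (aromatic): 1 H each → 8
  4 × C (aromatic): no H
  2 × C: no H
  1 × Cl: no H
  1 × N: no H
  1 × O: no H
  Total hydrogens = 8.
Molecular formula: C14H8ClNO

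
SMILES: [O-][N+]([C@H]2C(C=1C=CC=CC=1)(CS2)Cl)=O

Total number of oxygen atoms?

The symbol for oxygen appears 2 times in the SMILES.

2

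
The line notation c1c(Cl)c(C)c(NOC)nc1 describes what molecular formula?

Heavy atoms from the SMILES: 7 C, 1 Cl, 2 N, 1 O.
Implicit hydrogens by atom environment:
  3 × C (aromatic): no H
  2 × C: 3 H each → 6
  2 × C (aromatic): 1 H each → 2
  1 × Cl: no H
  1 × N: 1 H
  1 × N (aromatic): no H
  1 × O: no H
  Total hydrogens = 9.
Molecular formula: C7H9ClN2O

C7H9ClN2O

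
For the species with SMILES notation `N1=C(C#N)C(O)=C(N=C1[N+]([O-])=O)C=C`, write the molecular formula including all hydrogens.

Heavy atoms from the SMILES: 7 C, 4 N, 3 O.
Implicit hydrogens by atom environment:
  4 × C (aromatic): no H
  2 × N (aromatic): no H
  1 × C: 2 H
  1 × C: 1 H
  1 × C: no H
  1 × N: no H
  1 × N (charge +1): no H
  1 × O: 1 H
  1 × O: no H
  1 × O (charge -1): no H
  Total hydrogens = 4.
Molecular formula: C7H4N4O3

C7H4N4O3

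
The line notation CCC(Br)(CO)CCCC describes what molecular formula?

C8H17BrO

Heavy atoms from the SMILES: 1 Br, 8 C, 1 O.
Implicit hydrogens by atom environment:
  5 × C: 2 H each → 10
  2 × C: 3 H each → 6
  1 × Br: no H
  1 × C: no H
  1 × O: 1 H
  Total hydrogens = 17.
Molecular formula: C8H17BrO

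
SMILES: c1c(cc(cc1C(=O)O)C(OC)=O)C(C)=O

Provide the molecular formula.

Heavy atoms from the SMILES: 11 C, 5 O.
Implicit hydrogens by atom environment:
  4 × O: no H
  3 × C (aromatic): 1 H each → 3
  3 × C (aromatic): no H
  3 × C: no H
  2 × C: 3 H each → 6
  1 × O: 1 H
  Total hydrogens = 10.
Molecular formula: C11H10O5

C11H10O5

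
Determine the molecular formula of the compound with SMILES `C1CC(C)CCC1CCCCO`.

Heavy atoms from the SMILES: 11 C, 1 O.
Implicit hydrogens by atom environment:
  8 × C: 2 H each → 16
  2 × C: 1 H each → 2
  1 × C: 3 H
  1 × O: 1 H
  Total hydrogens = 22.
Molecular formula: C11H22O

C11H22O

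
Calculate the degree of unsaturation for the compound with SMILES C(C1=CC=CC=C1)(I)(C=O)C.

5

Molecular formula from the SMILES: C9H9IO.
DoU = (2C + 2 + N − H − X)/2 = (2·9 + 2 + 0 − 9 − 1)/2 = 10/2 = 5.
(Structurally: 1 ring(s) + 4 π bond(s) = 5.)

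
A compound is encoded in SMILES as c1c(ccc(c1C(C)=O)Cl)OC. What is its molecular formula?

Heavy atoms from the SMILES: 9 C, 1 Cl, 2 O.
Implicit hydrogens by atom environment:
  3 × C (aromatic): 1 H each → 3
  3 × C (aromatic): no H
  2 × C: 3 H each → 6
  2 × O: no H
  1 × C: no H
  1 × Cl: no H
  Total hydrogens = 9.
Molecular formula: C9H9ClO2

C9H9ClO2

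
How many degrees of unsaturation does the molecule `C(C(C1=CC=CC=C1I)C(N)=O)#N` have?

Molecular formula from the SMILES: C9H7IN2O.
DoU = (2C + 2 + N − H − X)/2 = (2·9 + 2 + 2 − 7 − 1)/2 = 14/2 = 7.
(Structurally: 1 ring(s) + 6 π bond(s) = 7.)

7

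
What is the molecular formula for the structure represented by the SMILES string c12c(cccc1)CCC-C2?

Heavy atoms from the SMILES: 10 C.
Implicit hydrogens by atom environment:
  4 × C: 2 H each → 8
  4 × C (aromatic): 1 H each → 4
  2 × C (aromatic): no H
  Total hydrogens = 12.
Molecular formula: C10H12

C10H12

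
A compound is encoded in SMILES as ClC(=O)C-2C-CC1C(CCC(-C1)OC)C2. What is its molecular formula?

C12H19ClO2

Heavy atoms from the SMILES: 12 C, 1 Cl, 2 O.
Implicit hydrogens by atom environment:
  6 × C: 2 H each → 12
  4 × C: 1 H each → 4
  2 × O: no H
  1 × C: 3 H
  1 × C: no H
  1 × Cl: no H
  Total hydrogens = 19.
Molecular formula: C12H19ClO2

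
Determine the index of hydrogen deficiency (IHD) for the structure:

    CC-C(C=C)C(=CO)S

Molecular formula from the SMILES: C7H12OS.
DoU = (2C + 2 + N − H − X)/2 = (2·7 + 2 + 0 − 12 − 0)/2 = 4/2 = 2.
(Structurally: 0 ring(s) + 2 π bond(s) = 2.)

2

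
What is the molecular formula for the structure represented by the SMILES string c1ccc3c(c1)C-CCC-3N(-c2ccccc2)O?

C16H17NO

Heavy atoms from the SMILES: 16 C, 1 N, 1 O.
Implicit hydrogens by atom environment:
  9 × C (aromatic): 1 H each → 9
  3 × C: 2 H each → 6
  3 × C (aromatic): no H
  1 × C: 1 H
  1 × N: no H
  1 × O: 1 H
  Total hydrogens = 17.
Molecular formula: C16H17NO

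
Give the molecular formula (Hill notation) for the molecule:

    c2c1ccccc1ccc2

C10H8

Heavy atoms from the SMILES: 10 C.
Implicit hydrogens by atom environment:
  8 × C (aromatic): 1 H each → 8
  2 × C (aromatic): no H
  Total hydrogens = 8.
Molecular formula: C10H8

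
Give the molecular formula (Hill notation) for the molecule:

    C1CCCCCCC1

C8H16

Heavy atoms from the SMILES: 8 C.
Implicit hydrogens by atom environment:
  8 × C: 2 H each → 16
  Total hydrogens = 16.
Molecular formula: C8H16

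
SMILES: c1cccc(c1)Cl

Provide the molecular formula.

C6H5Cl

Heavy atoms from the SMILES: 6 C, 1 Cl.
Implicit hydrogens by atom environment:
  5 × C (aromatic): 1 H each → 5
  1 × C (aromatic): no H
  1 × Cl: no H
  Total hydrogens = 5.
Molecular formula: C6H5Cl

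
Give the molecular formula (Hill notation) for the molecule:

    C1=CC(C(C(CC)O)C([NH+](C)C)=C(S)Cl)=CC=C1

C14H21ClNOS+

Heavy atoms from the SMILES: 14 C, 1 Cl, 1 N, 1 O, 1 S.
Implicit hydrogens by atom environment:
  5 × C (aromatic): 1 H each → 5
  3 × C: 3 H each → 9
  2 × C: 1 H each → 2
  2 × C: no H
  1 × C: 2 H
  1 × C (aromatic): no H
  1 × Cl: no H
  1 × N (charge +1): 1 H
  1 × O: 1 H
  1 × S: 1 H
  Total hydrogens = 21.
Net charge +1.
Molecular formula: C14H21ClNOS+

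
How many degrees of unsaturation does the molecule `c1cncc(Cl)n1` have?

4

Molecular formula from the SMILES: C4H3ClN2.
DoU = (2C + 2 + N − H − X)/2 = (2·4 + 2 + 2 − 3 − 1)/2 = 8/2 = 4.
(Structurally: 1 ring(s) + 3 π bond(s) = 4.)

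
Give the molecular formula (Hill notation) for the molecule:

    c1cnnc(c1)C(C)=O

C6H6N2O

Heavy atoms from the SMILES: 6 C, 2 N, 1 O.
Implicit hydrogens by atom environment:
  3 × C (aromatic): 1 H each → 3
  2 × N (aromatic): no H
  1 × C: 3 H
  1 × C (aromatic): no H
  1 × C: no H
  1 × O: no H
  Total hydrogens = 6.
Molecular formula: C6H6N2O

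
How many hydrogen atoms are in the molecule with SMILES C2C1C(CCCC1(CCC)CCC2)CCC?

30

Hydrogens are implicit in SMILES; fill each atom to its normal valence:
  11 × C: 2 H each → 22
  2 × C: 3 H each → 6
  2 × C: 1 H each → 2
  1 × C: no H
  Total hydrogens = 30.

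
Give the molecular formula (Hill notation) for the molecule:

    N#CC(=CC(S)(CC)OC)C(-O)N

Heavy atoms from the SMILES: 8 C, 2 N, 2 O, 1 S.
Implicit hydrogens by atom environment:
  3 × C: no H
  2 × C: 3 H each → 6
  2 × C: 1 H each → 2
  1 × C: 2 H
  1 × N: 2 H
  1 × N: no H
  1 × O: 1 H
  1 × O: no H
  1 × S: 1 H
  Total hydrogens = 14.
Molecular formula: C8H14N2O2S

C8H14N2O2S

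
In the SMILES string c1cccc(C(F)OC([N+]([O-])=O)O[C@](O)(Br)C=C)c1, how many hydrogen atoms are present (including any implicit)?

11

Hydrogens are implicit in SMILES; fill each atom to its normal valence:
  5 × C (aromatic): 1 H each → 5
  3 × C: 1 H each → 3
  3 × O: no H
  1 × Br: no H
  1 × C: 2 H
  1 × C: no H
  1 × C (aromatic): no H
  1 × F: no H
  1 × N (charge +1): no H
  1 × O: 1 H
  1 × O (charge -1): no H
  Total hydrogens = 11.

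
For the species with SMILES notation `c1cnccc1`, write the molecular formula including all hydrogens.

Heavy atoms from the SMILES: 5 C, 1 N.
Implicit hydrogens by atom environment:
  5 × C (aromatic): 1 H each → 5
  1 × N (aromatic): no H
  Total hydrogens = 5.
Molecular formula: C5H5N

C5H5N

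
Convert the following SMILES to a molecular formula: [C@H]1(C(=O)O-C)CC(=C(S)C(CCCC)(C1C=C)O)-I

C14H21IO3S

Heavy atoms from the SMILES: 14 C, 1 I, 3 O, 1 S.
Implicit hydrogens by atom environment:
  5 × C: 2 H each → 10
  4 × C: no H
  3 × C: 1 H each → 3
  2 × C: 3 H each → 6
  2 × O: no H
  1 × I: no H
  1 × O: 1 H
  1 × S: 1 H
  Total hydrogens = 21.
Molecular formula: C14H21IO3S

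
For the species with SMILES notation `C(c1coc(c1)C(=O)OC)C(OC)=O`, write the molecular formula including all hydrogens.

Heavy atoms from the SMILES: 9 C, 5 O.
Implicit hydrogens by atom environment:
  4 × O: no H
  2 × C: 3 H each → 6
  2 × C (aromatic): 1 H each → 2
  2 × C (aromatic): no H
  2 × C: no H
  1 × C: 2 H
  1 × O (aromatic): no H
  Total hydrogens = 10.
Molecular formula: C9H10O5

C9H10O5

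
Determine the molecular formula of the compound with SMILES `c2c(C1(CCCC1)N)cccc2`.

Heavy atoms from the SMILES: 11 C, 1 N.
Implicit hydrogens by atom environment:
  5 × C (aromatic): 1 H each → 5
  4 × C: 2 H each → 8
  1 × C: no H
  1 × C (aromatic): no H
  1 × N: 2 H
  Total hydrogens = 15.
Molecular formula: C11H15N

C11H15N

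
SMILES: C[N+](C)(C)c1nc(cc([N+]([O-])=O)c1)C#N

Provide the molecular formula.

C9H11N4O2+

Heavy atoms from the SMILES: 9 C, 4 N, 2 O.
Implicit hydrogens by atom environment:
  3 × C: 3 H each → 9
  3 × C (aromatic): no H
  2 × C (aromatic): 1 H each → 2
  2 × N (charge +1): no H
  1 × C: no H
  1 × N (aromatic): no H
  1 × N: no H
  1 × O: no H
  1 × O (charge -1): no H
  Total hydrogens = 11.
Net charge +1.
Molecular formula: C9H11N4O2+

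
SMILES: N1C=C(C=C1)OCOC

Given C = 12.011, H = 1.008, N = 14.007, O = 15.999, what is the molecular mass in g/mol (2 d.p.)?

127.14

Molecular formula: C6H9NO2.
M = 6×12.011 + 9×1.008 + 1×14.007 + 2×15.999 = 127.14 g/mol.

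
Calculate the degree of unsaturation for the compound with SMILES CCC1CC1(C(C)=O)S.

Molecular formula from the SMILES: C7H12OS.
DoU = (2C + 2 + N − H − X)/2 = (2·7 + 2 + 0 − 12 − 0)/2 = 4/2 = 2.
(Structurally: 1 ring(s) + 1 π bond(s) = 2.)

2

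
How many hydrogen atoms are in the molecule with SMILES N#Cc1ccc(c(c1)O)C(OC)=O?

Hydrogens are implicit in SMILES; fill each atom to its normal valence:
  3 × C (aromatic): 1 H each → 3
  3 × C (aromatic): no H
  2 × C: no H
  2 × O: no H
  1 × C: 3 H
  1 × N: no H
  1 × O: 1 H
  Total hydrogens = 7.

7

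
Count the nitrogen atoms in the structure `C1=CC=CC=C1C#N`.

The symbol for nitrogen appears 1 time in the SMILES.

1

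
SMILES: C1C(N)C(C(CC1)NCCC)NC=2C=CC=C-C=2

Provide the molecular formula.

Heavy atoms from the SMILES: 15 C, 3 N.
Implicit hydrogens by atom environment:
  5 × C: 2 H each → 10
  5 × C (aromatic): 1 H each → 5
  3 × C: 1 H each → 3
  2 × N: 1 H each → 2
  1 × C: 3 H
  1 × C (aromatic): no H
  1 × N: 2 H
  Total hydrogens = 25.
Molecular formula: C15H25N3

C15H25N3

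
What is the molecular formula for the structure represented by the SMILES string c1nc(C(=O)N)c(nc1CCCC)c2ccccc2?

C15H17N3O

Heavy atoms from the SMILES: 15 C, 3 N, 1 O.
Implicit hydrogens by atom environment:
  6 × C (aromatic): 1 H each → 6
  4 × C (aromatic): no H
  3 × C: 2 H each → 6
  2 × N (aromatic): no H
  1 × C: 3 H
  1 × C: no H
  1 × N: 2 H
  1 × O: no H
  Total hydrogens = 17.
Molecular formula: C15H17N3O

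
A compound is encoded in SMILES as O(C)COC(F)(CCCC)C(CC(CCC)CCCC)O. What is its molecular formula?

C17H35FO3

Heavy atoms from the SMILES: 17 C, 1 F, 3 O.
Implicit hydrogens by atom environment:
  10 × C: 2 H each → 20
  4 × C: 3 H each → 12
  2 × C: 1 H each → 2
  2 × O: no H
  1 × C: no H
  1 × F: no H
  1 × O: 1 H
  Total hydrogens = 35.
Molecular formula: C17H35FO3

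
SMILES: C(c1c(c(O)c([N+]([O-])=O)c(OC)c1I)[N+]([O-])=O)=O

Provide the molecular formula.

Heavy atoms from the SMILES: 8 C, 1 I, 2 N, 7 O.
Implicit hydrogens by atom environment:
  6 × C (aromatic): no H
  4 × O: no H
  2 × N (charge +1): no H
  2 × O (charge -1): no H
  1 × C: 3 H
  1 × C: 1 H
  1 × I: no H
  1 × O: 1 H
  Total hydrogens = 5.
Molecular formula: C8H5IN2O7

C8H5IN2O7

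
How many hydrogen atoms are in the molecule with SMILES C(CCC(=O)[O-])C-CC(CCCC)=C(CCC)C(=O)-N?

28

Hydrogens are implicit in SMILES; fill each atom to its normal valence:
  10 × C: 2 H each → 20
  4 × C: no H
  2 × C: 3 H each → 6
  2 × O: no H
  1 × N: 2 H
  1 × O (charge -1): no H
  Total hydrogens = 28.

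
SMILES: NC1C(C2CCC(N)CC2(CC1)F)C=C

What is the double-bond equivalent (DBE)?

Molecular formula from the SMILES: C12H21FN2.
DoU = (2C + 2 + N − H − X)/2 = (2·12 + 2 + 2 − 21 − 1)/2 = 6/2 = 3.
(Structurally: 2 ring(s) + 1 π bond(s) = 3.)

3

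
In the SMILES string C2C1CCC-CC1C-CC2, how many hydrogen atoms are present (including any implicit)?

18

Hydrogens are implicit in SMILES; fill each atom to its normal valence:
  8 × C: 2 H each → 16
  2 × C: 1 H each → 2
  Total hydrogens = 18.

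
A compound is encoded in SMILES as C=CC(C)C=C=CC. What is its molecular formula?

C8H12

Heavy atoms from the SMILES: 8 C.
Implicit hydrogens by atom environment:
  4 × C: 1 H each → 4
  2 × C: 3 H each → 6
  1 × C: 2 H
  1 × C: no H
  Total hydrogens = 12.
Molecular formula: C8H12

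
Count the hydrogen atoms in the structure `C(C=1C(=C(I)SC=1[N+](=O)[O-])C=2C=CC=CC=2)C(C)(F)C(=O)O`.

Hydrogens are implicit in SMILES; fill each atom to its normal valence:
  5 × C (aromatic): 1 H each → 5
  5 × C (aromatic): no H
  2 × C: no H
  2 × O: no H
  1 × C: 3 H
  1 × C: 2 H
  1 × F: no H
  1 × I: no H
  1 × N (charge +1): no H
  1 × O: 1 H
  1 × O (charge -1): no H
  1 × S (aromatic): no H
  Total hydrogens = 11.

11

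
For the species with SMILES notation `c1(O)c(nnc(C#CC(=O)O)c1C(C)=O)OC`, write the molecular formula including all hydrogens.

C10H8N2O5

Heavy atoms from the SMILES: 10 C, 2 N, 5 O.
Implicit hydrogens by atom environment:
  4 × C (aromatic): no H
  4 × C: no H
  3 × O: no H
  2 × C: 3 H each → 6
  2 × N (aromatic): no H
  2 × O: 1 H each → 2
  Total hydrogens = 8.
Molecular formula: C10H8N2O5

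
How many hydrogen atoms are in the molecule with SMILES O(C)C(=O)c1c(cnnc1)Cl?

5

Hydrogens are implicit in SMILES; fill each atom to its normal valence:
  2 × C (aromatic): 1 H each → 2
  2 × C (aromatic): no H
  2 × N (aromatic): no H
  2 × O: no H
  1 × C: 3 H
  1 × C: no H
  1 × Cl: no H
  Total hydrogens = 5.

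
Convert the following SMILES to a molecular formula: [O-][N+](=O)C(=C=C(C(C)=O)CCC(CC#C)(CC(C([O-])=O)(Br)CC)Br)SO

C16H18Br2NO6S-

Heavy atoms from the SMILES: 2 Br, 16 C, 1 N, 6 O, 1 S.
Implicit hydrogens by atom environment:
  8 × C: no H
  5 × C: 2 H each → 10
  3 × O: no H
  2 × Br: no H
  2 × C: 3 H each → 6
  2 × O (charge -1): no H
  1 × C: 1 H
  1 × N (charge +1): no H
  1 × O: 1 H
  1 × S: no H
  Total hydrogens = 18.
Net charge -1.
Molecular formula: C16H18Br2NO6S-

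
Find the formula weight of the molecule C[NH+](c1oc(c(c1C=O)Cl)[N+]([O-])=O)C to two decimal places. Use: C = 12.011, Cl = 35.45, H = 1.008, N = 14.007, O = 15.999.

Molecular formula: C7H8ClN2O4+.
M = 7×12.011 + 1×35.45 + 8×1.008 + 2×14.007 + 4×15.999 = 219.60 g/mol.

219.60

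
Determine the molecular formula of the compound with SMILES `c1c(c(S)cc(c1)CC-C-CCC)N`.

C12H19NS

Heavy atoms from the SMILES: 12 C, 1 N, 1 S.
Implicit hydrogens by atom environment:
  5 × C: 2 H each → 10
  3 × C (aromatic): 1 H each → 3
  3 × C (aromatic): no H
  1 × C: 3 H
  1 × N: 2 H
  1 × S: 1 H
  Total hydrogens = 19.
Molecular formula: C12H19NS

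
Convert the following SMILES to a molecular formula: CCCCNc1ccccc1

Heavy atoms from the SMILES: 10 C, 1 N.
Implicit hydrogens by atom environment:
  5 × C (aromatic): 1 H each → 5
  3 × C: 2 H each → 6
  1 × C: 3 H
  1 × C (aromatic): no H
  1 × N: 1 H
  Total hydrogens = 15.
Molecular formula: C10H15N

C10H15N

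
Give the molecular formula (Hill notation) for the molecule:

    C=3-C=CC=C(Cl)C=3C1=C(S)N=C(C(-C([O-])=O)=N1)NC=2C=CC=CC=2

Heavy atoms from the SMILES: 17 C, 1 Cl, 3 N, 2 O, 1 S.
Implicit hydrogens by atom environment:
  9 × C (aromatic): 1 H each → 9
  7 × C (aromatic): no H
  2 × N (aromatic): no H
  1 × C: no H
  1 × Cl: no H
  1 × N: 1 H
  1 × O: no H
  1 × O (charge -1): no H
  1 × S: 1 H
  Total hydrogens = 11.
Net charge -1.
Molecular formula: C17H11ClN3O2S-

C17H11ClN3O2S-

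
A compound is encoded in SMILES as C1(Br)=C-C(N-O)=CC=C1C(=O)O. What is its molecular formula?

C7H6BrNO3

Heavy atoms from the SMILES: 1 Br, 7 C, 1 N, 3 O.
Implicit hydrogens by atom environment:
  3 × C (aromatic): 1 H each → 3
  3 × C (aromatic): no H
  2 × O: 1 H each → 2
  1 × Br: no H
  1 × C: no H
  1 × N: 1 H
  1 × O: no H
  Total hydrogens = 6.
Molecular formula: C7H6BrNO3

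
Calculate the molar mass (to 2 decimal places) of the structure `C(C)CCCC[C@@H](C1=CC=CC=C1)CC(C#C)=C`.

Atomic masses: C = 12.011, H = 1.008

240.39

Molecular formula: C18H24.
M = 18×12.011 + 24×1.008 = 240.39 g/mol.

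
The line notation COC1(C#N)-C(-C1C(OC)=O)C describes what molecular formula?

Heavy atoms from the SMILES: 8 C, 1 N, 3 O.
Implicit hydrogens by atom environment:
  3 × C: 3 H each → 9
  3 × C: no H
  3 × O: no H
  2 × C: 1 H each → 2
  1 × N: no H
  Total hydrogens = 11.
Molecular formula: C8H11NO3

C8H11NO3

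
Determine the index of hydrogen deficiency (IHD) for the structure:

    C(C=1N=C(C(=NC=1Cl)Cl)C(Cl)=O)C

5

Molecular formula from the SMILES: C7H5Cl3N2O.
DoU = (2C + 2 + N − H − X)/2 = (2·7 + 2 + 2 − 5 − 3)/2 = 10/2 = 5.
(Structurally: 1 ring(s) + 4 π bond(s) = 5.)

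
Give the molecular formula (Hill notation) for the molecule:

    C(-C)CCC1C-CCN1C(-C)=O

C10H19NO

Heavy atoms from the SMILES: 10 C, 1 N, 1 O.
Implicit hydrogens by atom environment:
  6 × C: 2 H each → 12
  2 × C: 3 H each → 6
  1 × C: 1 H
  1 × C: no H
  1 × N: no H
  1 × O: no H
  Total hydrogens = 19.
Molecular formula: C10H19NO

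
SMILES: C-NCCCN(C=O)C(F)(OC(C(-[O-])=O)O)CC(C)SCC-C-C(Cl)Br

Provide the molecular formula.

Heavy atoms from the SMILES: 1 Br, 15 C, 1 Cl, 1 F, 2 N, 5 O, 1 S.
Implicit hydrogens by atom environment:
  7 × C: 2 H each → 14
  4 × C: 1 H each → 4
  3 × O: no H
  2 × C: 3 H each → 6
  2 × C: no H
  1 × Br: no H
  1 × Cl: no H
  1 × F: no H
  1 × N: 1 H
  1 × N: no H
  1 × O: 1 H
  1 × O (charge -1): no H
  1 × S: no H
  Total hydrogens = 26.
Net charge -1.
Molecular formula: C15H26BrClFN2O5S-

C15H26BrClFN2O5S-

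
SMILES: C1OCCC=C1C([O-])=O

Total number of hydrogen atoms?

Hydrogens are implicit in SMILES; fill each atom to its normal valence:
  3 × C: 2 H each → 6
  2 × C: no H
  2 × O: no H
  1 × C: 1 H
  1 × O (charge -1): no H
  Total hydrogens = 7.

7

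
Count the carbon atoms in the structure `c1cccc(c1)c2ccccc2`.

12

The symbol for carbon appears 12 times in the SMILES. Lowercase c denotes aromatic carbon and counts toward C.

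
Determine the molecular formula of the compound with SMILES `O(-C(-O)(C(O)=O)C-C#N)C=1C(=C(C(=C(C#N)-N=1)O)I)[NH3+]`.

C10H8IN4O5+

Heavy atoms from the SMILES: 10 C, 1 I, 4 N, 5 O.
Implicit hydrogens by atom environment:
  5 × C (aromatic): no H
  4 × C: no H
  3 × O: 1 H each → 3
  2 × N: no H
  2 × O: no H
  1 × C: 2 H
  1 × I: no H
  1 × N (charge +1): 3 H
  1 × N (aromatic): no H
  Total hydrogens = 8.
Net charge +1.
Molecular formula: C10H8IN4O5+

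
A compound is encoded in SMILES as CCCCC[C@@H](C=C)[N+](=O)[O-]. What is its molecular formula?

Heavy atoms from the SMILES: 8 C, 1 N, 2 O.
Implicit hydrogens by atom environment:
  5 × C: 2 H each → 10
  2 × C: 1 H each → 2
  1 × C: 3 H
  1 × N (charge +1): no H
  1 × O: no H
  1 × O (charge -1): no H
  Total hydrogens = 15.
Molecular formula: C8H15NO2

C8H15NO2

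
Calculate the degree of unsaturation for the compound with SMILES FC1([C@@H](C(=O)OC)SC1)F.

2

Molecular formula from the SMILES: C5H6F2O2S.
DoU = (2C + 2 + N − H − X)/2 = (2·5 + 2 + 0 − 6 − 2)/2 = 4/2 = 2.
(Structurally: 1 ring(s) + 1 π bond(s) = 2.)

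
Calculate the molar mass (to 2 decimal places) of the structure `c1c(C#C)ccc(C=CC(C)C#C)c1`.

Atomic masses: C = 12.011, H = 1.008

180.25

Molecular formula: C14H12.
M = 14×12.011 + 12×1.008 = 180.25 g/mol.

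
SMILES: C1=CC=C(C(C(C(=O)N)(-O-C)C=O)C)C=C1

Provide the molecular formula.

C12H15NO3

Heavy atoms from the SMILES: 12 C, 1 N, 3 O.
Implicit hydrogens by atom environment:
  5 × C (aromatic): 1 H each → 5
  3 × O: no H
  2 × C: 3 H each → 6
  2 × C: 1 H each → 2
  2 × C: no H
  1 × C (aromatic): no H
  1 × N: 2 H
  Total hydrogens = 15.
Molecular formula: C12H15NO3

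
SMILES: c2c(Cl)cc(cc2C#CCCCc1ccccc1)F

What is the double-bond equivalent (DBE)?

10

Molecular formula from the SMILES: C17H14ClF.
DoU = (2C + 2 + N − H − X)/2 = (2·17 + 2 + 0 − 14 − 2)/2 = 20/2 = 10.
(Structurally: 2 ring(s) + 8 π bond(s) = 10.)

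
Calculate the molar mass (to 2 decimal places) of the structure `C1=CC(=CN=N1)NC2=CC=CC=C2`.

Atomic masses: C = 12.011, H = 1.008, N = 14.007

Molecular formula: C10H9N3.
M = 10×12.011 + 9×1.008 + 3×14.007 = 171.20 g/mol.

171.20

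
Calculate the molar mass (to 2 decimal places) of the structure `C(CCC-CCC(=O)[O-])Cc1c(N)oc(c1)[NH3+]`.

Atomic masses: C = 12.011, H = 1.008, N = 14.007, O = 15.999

Molecular formula: C12H20N2O3.
M = 12×12.011 + 20×1.008 + 2×14.007 + 3×15.999 = 240.30 g/mol.

240.30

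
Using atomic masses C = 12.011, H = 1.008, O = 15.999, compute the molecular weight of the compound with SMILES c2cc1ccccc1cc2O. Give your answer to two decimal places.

Molecular formula: C10H8O.
M = 10×12.011 + 8×1.008 + 1×15.999 = 144.17 g/mol.

144.17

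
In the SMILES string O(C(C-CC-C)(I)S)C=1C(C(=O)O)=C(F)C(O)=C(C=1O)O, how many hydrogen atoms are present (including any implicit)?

Hydrogens are implicit in SMILES; fill each atom to its normal valence:
  6 × C (aromatic): no H
  4 × O: 1 H each → 4
  3 × C: 2 H each → 6
  2 × C: no H
  2 × O: no H
  1 × C: 3 H
  1 × F: no H
  1 × I: no H
  1 × S: 1 H
  Total hydrogens = 14.

14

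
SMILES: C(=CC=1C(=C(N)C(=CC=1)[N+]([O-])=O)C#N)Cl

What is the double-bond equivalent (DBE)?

8

Molecular formula from the SMILES: C9H6ClN3O2.
DoU = (2C + 2 + N − H − X)/2 = (2·9 + 2 + 3 − 6 − 1)/2 = 16/2 = 8.
(Structurally: 1 ring(s) + 7 π bond(s) = 8.)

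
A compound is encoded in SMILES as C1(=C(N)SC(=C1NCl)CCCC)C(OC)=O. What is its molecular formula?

Heavy atoms from the SMILES: 10 C, 1 Cl, 2 N, 2 O, 1 S.
Implicit hydrogens by atom environment:
  4 × C (aromatic): no H
  3 × C: 2 H each → 6
  2 × C: 3 H each → 6
  2 × O: no H
  1 × C: no H
  1 × Cl: no H
  1 × N: 2 H
  1 × N: 1 H
  1 × S (aromatic): no H
  Total hydrogens = 15.
Molecular formula: C10H15ClN2O2S

C10H15ClN2O2S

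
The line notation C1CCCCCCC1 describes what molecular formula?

C8H16

Heavy atoms from the SMILES: 8 C.
Implicit hydrogens by atom environment:
  8 × C: 2 H each → 16
  Total hydrogens = 16.
Molecular formula: C8H16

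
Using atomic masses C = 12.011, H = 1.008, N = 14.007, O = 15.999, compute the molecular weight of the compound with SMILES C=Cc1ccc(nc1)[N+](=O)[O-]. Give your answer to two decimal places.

150.14

Molecular formula: C7H6N2O2.
M = 7×12.011 + 6×1.008 + 2×14.007 + 2×15.999 = 150.14 g/mol.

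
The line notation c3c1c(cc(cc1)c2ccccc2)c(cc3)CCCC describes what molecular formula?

Heavy atoms from the SMILES: 20 C.
Implicit hydrogens by atom environment:
  11 × C (aromatic): 1 H each → 11
  5 × C (aromatic): no H
  3 × C: 2 H each → 6
  1 × C: 3 H
  Total hydrogens = 20.
Molecular formula: C20H20

C20H20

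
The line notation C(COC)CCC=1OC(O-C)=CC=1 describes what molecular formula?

C10H16O3

Heavy atoms from the SMILES: 10 C, 3 O.
Implicit hydrogens by atom environment:
  4 × C: 2 H each → 8
  2 × C: 3 H each → 6
  2 × C (aromatic): 1 H each → 2
  2 × C (aromatic): no H
  2 × O: no H
  1 × O (aromatic): no H
  Total hydrogens = 16.
Molecular formula: C10H16O3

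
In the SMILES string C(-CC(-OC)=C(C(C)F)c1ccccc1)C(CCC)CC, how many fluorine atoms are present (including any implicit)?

1

The symbol for fluorine appears 1 time in the SMILES.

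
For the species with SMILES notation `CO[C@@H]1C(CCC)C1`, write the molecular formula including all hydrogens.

Heavy atoms from the SMILES: 7 C, 1 O.
Implicit hydrogens by atom environment:
  3 × C: 2 H each → 6
  2 × C: 3 H each → 6
  2 × C: 1 H each → 2
  1 × O: no H
  Total hydrogens = 14.
Molecular formula: C7H14O

C7H14O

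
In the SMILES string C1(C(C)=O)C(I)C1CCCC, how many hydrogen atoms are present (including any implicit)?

15

Hydrogens are implicit in SMILES; fill each atom to its normal valence:
  3 × C: 2 H each → 6
  3 × C: 1 H each → 3
  2 × C: 3 H each → 6
  1 × C: no H
  1 × I: no H
  1 × O: no H
  Total hydrogens = 15.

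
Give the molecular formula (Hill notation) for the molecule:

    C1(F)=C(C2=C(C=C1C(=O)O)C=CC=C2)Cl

C11H6ClFO2

Heavy atoms from the SMILES: 11 C, 1 Cl, 1 F, 2 O.
Implicit hydrogens by atom environment:
  5 × C (aromatic): 1 H each → 5
  5 × C (aromatic): no H
  1 × C: no H
  1 × Cl: no H
  1 × F: no H
  1 × O: 1 H
  1 × O: no H
  Total hydrogens = 6.
Molecular formula: C11H6ClFO2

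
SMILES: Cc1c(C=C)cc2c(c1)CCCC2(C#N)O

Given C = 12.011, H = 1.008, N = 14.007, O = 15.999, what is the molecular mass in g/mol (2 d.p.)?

213.28

Molecular formula: C14H15NO.
M = 14×12.011 + 15×1.008 + 1×14.007 + 1×15.999 = 213.28 g/mol.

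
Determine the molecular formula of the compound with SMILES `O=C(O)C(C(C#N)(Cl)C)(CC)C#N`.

Heavy atoms from the SMILES: 8 C, 1 Cl, 2 N, 2 O.
Implicit hydrogens by atom environment:
  5 × C: no H
  2 × C: 3 H each → 6
  2 × N: no H
  1 × C: 2 H
  1 × Cl: no H
  1 × O: 1 H
  1 × O: no H
  Total hydrogens = 9.
Molecular formula: C8H9ClN2O2

C8H9ClN2O2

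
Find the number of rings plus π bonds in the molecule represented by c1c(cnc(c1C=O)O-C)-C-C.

5

Molecular formula from the SMILES: C9H11NO2.
DoU = (2C + 2 + N − H − X)/2 = (2·9 + 2 + 1 − 11 − 0)/2 = 10/2 = 5.
(Structurally: 1 ring(s) + 4 π bond(s) = 5.)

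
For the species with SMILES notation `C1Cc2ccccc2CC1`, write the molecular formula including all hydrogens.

Heavy atoms from the SMILES: 10 C.
Implicit hydrogens by atom environment:
  4 × C: 2 H each → 8
  4 × C (aromatic): 1 H each → 4
  2 × C (aromatic): no H
  Total hydrogens = 12.
Molecular formula: C10H12

C10H12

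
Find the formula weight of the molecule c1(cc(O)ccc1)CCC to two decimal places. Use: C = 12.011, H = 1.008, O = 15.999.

Molecular formula: C9H12O.
M = 9×12.011 + 12×1.008 + 1×15.999 = 136.19 g/mol.

136.19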